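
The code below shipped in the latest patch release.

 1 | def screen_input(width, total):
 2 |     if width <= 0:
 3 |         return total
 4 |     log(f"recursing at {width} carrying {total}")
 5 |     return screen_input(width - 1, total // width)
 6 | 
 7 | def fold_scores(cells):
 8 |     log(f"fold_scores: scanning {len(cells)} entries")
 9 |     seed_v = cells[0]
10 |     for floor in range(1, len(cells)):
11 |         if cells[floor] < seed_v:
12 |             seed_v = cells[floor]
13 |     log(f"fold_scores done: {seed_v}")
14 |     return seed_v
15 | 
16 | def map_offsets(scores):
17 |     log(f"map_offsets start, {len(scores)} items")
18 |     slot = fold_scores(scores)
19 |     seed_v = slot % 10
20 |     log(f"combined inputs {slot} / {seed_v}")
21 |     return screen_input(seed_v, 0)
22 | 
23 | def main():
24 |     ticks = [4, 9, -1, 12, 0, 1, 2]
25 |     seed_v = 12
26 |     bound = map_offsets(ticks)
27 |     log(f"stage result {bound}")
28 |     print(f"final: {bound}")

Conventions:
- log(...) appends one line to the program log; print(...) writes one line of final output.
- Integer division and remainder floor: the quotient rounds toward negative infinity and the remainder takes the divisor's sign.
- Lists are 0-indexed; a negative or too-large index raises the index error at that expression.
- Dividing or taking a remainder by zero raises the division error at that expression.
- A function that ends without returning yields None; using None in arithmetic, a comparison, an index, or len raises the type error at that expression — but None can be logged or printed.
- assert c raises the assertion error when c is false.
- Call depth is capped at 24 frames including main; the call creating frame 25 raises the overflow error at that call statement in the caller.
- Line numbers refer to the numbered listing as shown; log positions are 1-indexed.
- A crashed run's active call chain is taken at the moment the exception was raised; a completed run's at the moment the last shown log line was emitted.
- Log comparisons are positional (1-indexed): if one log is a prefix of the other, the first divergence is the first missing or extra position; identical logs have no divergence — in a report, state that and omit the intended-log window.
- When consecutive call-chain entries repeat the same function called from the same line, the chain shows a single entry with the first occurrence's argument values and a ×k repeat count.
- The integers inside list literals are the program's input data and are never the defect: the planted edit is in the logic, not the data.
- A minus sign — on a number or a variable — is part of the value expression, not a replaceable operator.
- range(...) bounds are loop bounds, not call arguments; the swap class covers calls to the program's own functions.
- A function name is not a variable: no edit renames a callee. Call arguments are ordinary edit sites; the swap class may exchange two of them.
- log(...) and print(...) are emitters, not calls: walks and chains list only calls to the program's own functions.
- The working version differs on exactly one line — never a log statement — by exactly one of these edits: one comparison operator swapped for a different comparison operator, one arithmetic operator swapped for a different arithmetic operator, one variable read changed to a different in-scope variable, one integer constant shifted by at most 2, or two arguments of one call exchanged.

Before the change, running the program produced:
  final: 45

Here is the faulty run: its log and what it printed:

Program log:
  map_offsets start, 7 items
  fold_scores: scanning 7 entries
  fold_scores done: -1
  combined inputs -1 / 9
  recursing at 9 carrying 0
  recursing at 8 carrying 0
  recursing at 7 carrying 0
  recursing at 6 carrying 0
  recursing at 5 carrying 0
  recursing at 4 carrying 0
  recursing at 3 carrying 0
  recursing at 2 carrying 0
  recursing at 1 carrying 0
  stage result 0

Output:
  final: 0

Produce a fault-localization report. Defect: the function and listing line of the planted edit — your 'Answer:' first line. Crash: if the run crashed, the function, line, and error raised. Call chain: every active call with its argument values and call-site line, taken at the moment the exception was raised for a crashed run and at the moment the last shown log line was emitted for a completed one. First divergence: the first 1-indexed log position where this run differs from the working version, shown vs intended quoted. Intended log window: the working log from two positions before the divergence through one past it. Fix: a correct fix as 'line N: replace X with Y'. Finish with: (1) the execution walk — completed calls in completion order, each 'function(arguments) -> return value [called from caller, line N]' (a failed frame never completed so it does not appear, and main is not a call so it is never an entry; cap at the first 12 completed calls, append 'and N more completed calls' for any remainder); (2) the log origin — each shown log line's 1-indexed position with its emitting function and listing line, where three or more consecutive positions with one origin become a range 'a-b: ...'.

Answer: the defect is in screen_input at line 5.
Key observation: Everything matches until log position 6, which reads 'recursing at 8 carrying 0' in place of 'recursing at 8 carrying 9'.
Call chain: main.
First divergence: at position 6 the run shows 'recursing at 8 carrying 0' where the working version logs 'recursing at 8 carrying 9'.
Intended log window:
  4: combined inputs -1 / 9
  5: recursing at 9 carrying 0
  6: recursing at 8 carrying 9
  7: recursing at 7 carrying 17
Execution walk:
  fold_scores([4, 9, -1, 12, 0, 1, 2]) -> -1  [called from map_offsets, line 18]
  screen_input(0, 0) -> 0  [called from screen_input, line 5]
  screen_input(1, 0) -> 0  [called from screen_input, line 5]
  screen_input(2, 0) -> 0  [called from screen_input, line 5]
  screen_input(3, 0) -> 0  [called from screen_input, line 5]
  screen_input(4, 0) -> 0  [called from screen_input, line 5]
  screen_input(5, 0) -> 0  [called from screen_input, line 5]
  screen_input(6, 0) -> 0  [called from screen_input, line 5]
  screen_input(7, 0) -> 0  [called from screen_input, line 5]
  screen_input(8, 0) -> 0  [called from screen_input, line 5]
  screen_input(9, 0) -> 0  [called from map_offsets, line 21]
  map_offsets([4, 9, -1, 12, 0, 1, 2]) -> 0  [called from main, line 26]
Origin of each log line:
  1 — map_offsets, line 17
  2 — fold_scores, line 8
  3 — fold_scores, line 13
  4 — map_offsets, line 20
  5-13 — screen_input, line 4
  14 — main, line 27
A correct fix: line 5: replace `//` with `+`.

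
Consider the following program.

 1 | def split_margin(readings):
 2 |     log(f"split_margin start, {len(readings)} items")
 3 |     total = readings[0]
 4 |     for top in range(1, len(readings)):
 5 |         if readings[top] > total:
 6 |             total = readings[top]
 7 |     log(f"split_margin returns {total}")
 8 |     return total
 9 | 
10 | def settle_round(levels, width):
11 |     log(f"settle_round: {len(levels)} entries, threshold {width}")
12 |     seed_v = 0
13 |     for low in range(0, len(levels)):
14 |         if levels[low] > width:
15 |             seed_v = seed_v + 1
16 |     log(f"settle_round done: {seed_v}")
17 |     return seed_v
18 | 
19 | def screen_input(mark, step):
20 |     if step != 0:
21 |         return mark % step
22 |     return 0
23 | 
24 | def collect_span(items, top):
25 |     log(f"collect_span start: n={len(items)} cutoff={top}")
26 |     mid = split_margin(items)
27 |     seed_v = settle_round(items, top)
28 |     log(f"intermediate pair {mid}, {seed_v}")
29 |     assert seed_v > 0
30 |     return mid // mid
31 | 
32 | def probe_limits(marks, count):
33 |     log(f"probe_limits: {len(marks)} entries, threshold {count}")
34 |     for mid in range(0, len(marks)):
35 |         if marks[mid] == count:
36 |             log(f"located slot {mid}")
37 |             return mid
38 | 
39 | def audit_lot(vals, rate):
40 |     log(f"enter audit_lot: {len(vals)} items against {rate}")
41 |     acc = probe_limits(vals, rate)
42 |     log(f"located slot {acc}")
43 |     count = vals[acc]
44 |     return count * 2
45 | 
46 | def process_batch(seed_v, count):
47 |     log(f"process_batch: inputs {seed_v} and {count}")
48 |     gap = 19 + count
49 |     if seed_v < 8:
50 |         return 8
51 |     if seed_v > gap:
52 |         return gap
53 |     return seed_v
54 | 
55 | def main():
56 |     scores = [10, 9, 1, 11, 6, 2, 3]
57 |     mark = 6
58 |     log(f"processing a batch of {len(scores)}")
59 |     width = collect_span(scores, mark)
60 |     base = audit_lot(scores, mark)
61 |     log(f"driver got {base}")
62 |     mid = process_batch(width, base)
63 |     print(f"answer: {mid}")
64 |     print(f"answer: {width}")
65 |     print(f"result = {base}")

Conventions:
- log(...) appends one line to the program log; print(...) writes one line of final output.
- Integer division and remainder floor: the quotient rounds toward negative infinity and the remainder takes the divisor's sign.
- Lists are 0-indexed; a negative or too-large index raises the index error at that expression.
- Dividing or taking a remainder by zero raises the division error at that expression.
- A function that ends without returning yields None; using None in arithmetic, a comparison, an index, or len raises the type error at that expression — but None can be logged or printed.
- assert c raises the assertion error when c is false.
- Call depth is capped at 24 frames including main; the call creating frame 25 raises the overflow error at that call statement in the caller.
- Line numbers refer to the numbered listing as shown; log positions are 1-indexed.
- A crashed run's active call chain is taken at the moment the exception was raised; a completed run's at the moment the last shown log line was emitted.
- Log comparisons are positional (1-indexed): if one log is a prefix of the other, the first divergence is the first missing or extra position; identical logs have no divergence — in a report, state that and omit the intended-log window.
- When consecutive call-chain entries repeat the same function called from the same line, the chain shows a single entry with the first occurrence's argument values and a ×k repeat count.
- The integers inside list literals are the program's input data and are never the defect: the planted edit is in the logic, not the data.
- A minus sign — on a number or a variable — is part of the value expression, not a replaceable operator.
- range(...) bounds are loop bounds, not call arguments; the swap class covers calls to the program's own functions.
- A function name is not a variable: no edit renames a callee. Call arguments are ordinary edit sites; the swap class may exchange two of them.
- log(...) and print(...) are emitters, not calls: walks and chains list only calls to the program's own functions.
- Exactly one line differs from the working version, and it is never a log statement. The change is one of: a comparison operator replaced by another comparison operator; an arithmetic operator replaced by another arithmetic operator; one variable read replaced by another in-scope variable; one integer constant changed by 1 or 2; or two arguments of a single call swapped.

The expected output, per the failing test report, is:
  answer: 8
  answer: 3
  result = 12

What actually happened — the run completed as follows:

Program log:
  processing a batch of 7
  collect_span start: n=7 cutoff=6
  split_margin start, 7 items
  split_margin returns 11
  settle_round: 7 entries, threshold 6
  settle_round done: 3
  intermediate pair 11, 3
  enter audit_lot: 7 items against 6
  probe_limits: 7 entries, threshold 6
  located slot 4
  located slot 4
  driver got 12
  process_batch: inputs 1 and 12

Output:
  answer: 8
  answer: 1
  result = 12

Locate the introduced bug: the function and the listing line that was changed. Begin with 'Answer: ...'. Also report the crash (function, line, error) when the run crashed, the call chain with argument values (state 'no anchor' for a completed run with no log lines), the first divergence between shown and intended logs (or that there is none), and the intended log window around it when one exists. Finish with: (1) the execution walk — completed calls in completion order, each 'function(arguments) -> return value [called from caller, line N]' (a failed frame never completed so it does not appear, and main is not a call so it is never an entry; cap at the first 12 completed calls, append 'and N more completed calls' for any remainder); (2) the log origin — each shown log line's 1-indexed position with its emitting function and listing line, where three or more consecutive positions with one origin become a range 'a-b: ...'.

Answer: the defect is in collect_span at line 30.
Core observation: The earliest visible damage is log position 13 — 'process_batch: inputs 1 and 12' rather than the intended 'process_batch: inputs 3 and 12'.
Call chain: main -> process_batch(1, 12) (called at line 62).
First divergence: position 13 — shown 'process_batch: inputs 1 and 12', intended 'process_batch: inputs 3 and 12'.
Intended log window:
  11: located slot 4
  12: driver got 12
  13: process_batch: inputs 3 and 12
Execution walk:
  split_margin([10, 9, 1, 11, 6, 2, 3]) -> 11  [called from collect_span, line 26]
  settle_round([10, 9, 1, 11, 6, 2, 3], 6) -> 3  [called from collect_span, line 27]
  collect_span([10, 9, 1, 11, 6, 2, 3], 6) -> 1  [called from main, line 59]
  probe_limits([10, 9, 1, 11, 6, 2, 3], 6) -> 4  [called from audit_lot, line 41]
  audit_lot([10, 9, 1, 11, 6, 2, 3], 6) -> 12  [called from main, line 60]
  process_batch(1, 12) -> 8  [called from main, line 62]
Log line origins:
  1: from main, line 58
  2: from collect_span, line 25
  3: from split_margin, line 2
  4: from split_margin, line 7
  5: from settle_round, line 11
  6: from settle_round, line 16
  7: from collect_span, line 28
  8: from audit_lot, line 40
  9: from probe_limits, line 33
  10: from probe_limits, line 36
  11: from audit_lot, line 42
  12: from main, line 61
  13: from process_batch, line 47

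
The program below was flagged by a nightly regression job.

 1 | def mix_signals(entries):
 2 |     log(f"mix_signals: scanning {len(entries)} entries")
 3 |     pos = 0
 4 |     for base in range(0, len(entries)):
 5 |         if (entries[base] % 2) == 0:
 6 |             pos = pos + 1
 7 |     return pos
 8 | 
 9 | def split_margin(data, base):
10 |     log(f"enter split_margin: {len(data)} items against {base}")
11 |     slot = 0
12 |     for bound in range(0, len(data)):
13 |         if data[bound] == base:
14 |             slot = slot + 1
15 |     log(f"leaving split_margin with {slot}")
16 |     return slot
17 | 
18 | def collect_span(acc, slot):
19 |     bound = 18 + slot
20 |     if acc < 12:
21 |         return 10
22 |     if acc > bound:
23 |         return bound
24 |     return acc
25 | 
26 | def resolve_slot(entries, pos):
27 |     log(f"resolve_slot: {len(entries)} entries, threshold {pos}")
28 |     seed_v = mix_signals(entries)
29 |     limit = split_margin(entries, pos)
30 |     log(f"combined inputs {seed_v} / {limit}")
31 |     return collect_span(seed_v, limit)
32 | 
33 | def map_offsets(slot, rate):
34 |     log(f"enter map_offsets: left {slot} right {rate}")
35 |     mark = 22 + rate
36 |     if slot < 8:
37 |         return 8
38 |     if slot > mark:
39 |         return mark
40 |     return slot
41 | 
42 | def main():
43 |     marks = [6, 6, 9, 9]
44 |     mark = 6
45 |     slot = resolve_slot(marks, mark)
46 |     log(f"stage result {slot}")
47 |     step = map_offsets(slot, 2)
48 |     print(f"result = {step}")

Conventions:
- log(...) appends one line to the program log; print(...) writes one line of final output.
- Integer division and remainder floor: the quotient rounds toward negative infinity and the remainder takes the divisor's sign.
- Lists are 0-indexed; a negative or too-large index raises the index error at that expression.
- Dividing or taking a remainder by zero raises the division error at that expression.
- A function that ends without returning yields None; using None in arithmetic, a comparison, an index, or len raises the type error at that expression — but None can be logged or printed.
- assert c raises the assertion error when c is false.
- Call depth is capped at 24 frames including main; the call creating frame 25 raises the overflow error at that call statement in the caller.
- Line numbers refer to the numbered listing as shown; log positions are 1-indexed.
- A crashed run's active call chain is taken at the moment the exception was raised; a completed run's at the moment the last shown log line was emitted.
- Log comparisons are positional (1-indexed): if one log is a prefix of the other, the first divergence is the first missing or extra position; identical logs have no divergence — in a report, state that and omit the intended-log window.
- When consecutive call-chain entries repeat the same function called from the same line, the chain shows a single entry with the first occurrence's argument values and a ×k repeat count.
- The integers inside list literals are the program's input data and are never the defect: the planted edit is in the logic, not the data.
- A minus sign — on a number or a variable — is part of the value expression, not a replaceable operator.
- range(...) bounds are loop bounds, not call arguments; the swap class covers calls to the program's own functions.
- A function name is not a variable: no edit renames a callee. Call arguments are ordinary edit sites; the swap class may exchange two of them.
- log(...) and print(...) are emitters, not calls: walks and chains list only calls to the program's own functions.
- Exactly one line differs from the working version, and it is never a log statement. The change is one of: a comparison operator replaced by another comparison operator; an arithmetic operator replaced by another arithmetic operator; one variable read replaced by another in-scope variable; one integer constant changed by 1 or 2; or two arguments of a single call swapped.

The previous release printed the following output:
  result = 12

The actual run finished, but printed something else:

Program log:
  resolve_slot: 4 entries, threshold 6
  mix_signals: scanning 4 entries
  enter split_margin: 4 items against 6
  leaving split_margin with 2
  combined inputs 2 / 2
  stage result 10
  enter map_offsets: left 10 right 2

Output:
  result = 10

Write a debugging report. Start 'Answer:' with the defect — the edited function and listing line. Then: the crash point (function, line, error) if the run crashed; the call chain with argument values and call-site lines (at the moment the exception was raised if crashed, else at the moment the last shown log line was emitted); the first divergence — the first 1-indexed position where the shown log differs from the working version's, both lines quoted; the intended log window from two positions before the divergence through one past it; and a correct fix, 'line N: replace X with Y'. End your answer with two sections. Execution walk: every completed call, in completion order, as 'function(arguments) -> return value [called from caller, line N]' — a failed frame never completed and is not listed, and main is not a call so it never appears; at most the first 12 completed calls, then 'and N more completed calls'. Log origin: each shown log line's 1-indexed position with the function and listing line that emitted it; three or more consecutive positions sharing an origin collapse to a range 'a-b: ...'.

Answer: the defect is in collect_span at line 21.
Core observation: Everything matches until log position 6, which reads 'stage result 10' in place of 'stage result 12'.
Call chain: main -> map_offsets(10, 2) (called at line 47).
First divergence: position 6 — shown 'stage result 10', intended 'stage result 12'.
Intended log window:
  4: leaving split_margin with 2
  5: combined inputs 2 / 2
  6: stage result 12
  7: enter map_offsets: left 12 right 2
Execution walk:
  mix_signals([6, 6, 9, 9]) -> 2  [called from resolve_slot, line 28]
  split_margin([6, 6, 9, 9], 6) -> 2  [called from resolve_slot, line 29]
  collect_span(2, 2) -> 10  [called from resolve_slot, line 31]
  resolve_slot([6, 6, 9, 9], 6) -> 10  [called from main, line 45]
  map_offsets(10, 2) -> 10  [called from main, line 47]
Log origin:
  1: from resolve_slot, line 27
  2: from mix_signals, line 2
  3: from split_margin, line 10
  4: from split_margin, line 15
  5: from resolve_slot, line 30
  6: from main, line 46
  7: from map_offsets, line 34
A correct fix: line 21: replace `10` with `12`.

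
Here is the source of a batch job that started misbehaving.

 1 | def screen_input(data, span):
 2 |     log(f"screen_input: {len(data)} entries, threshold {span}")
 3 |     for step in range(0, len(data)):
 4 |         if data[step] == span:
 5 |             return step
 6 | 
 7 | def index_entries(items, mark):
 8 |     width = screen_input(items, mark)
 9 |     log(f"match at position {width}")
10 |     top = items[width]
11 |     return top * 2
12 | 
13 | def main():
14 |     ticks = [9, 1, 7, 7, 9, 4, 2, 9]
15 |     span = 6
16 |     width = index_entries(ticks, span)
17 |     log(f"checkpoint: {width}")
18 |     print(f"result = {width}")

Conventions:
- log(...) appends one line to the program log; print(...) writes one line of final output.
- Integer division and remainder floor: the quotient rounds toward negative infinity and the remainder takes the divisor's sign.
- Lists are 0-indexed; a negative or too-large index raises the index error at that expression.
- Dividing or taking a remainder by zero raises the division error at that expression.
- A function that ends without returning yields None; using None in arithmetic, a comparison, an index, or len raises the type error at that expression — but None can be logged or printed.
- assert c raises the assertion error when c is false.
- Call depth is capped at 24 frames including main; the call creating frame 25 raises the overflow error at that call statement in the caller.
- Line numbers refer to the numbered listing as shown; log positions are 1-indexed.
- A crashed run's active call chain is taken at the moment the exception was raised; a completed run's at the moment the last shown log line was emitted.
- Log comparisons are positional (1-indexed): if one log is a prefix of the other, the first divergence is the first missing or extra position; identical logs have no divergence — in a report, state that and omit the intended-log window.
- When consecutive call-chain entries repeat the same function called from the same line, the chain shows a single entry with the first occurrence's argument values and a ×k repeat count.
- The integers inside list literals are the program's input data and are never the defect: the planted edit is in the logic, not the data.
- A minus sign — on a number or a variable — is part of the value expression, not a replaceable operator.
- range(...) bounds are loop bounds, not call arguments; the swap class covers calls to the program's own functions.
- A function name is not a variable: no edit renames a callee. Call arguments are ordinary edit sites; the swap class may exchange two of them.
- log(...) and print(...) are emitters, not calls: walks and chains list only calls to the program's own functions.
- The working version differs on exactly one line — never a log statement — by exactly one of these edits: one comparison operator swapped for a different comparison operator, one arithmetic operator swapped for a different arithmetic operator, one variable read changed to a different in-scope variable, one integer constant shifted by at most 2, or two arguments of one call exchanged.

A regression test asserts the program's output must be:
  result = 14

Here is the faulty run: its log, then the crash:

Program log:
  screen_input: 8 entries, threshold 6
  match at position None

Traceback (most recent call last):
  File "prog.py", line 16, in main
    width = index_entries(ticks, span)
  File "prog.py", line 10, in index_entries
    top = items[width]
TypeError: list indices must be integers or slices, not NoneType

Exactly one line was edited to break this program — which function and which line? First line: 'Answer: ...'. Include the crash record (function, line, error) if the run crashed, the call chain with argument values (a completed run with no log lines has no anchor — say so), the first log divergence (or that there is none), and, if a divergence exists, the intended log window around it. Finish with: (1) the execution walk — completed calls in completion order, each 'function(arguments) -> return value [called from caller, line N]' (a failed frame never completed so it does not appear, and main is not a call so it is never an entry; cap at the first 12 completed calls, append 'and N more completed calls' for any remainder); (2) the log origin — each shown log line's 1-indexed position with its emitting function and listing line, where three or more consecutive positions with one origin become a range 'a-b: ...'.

Answer: the defect is in main at line 15.
Key fact: At log position 1 the runs split — shown 'screen_input: 8 entries, threshold 6', but the working version logs 'screen_input: 8 entries, threshold 7'.
Crash: index_entries, line 10, TypeError.
Call chain: main -> index_entries([9, 1, 7, 7, 9, 4, 2, 9], 6) (called at line 16).
First divergence: at position 1 the run shows 'screen_input: 8 entries, threshold 6' where the working version logs 'screen_input: 8 entries, threshold 7'.
Intended log window:
  1: screen_input: 8 entries, threshold 7
  2: match at position 2
Execution walk:
  screen_input([9, 1, 7, 7, 9, 4, 2, 9], 6) -> None  [called from index_entries, line 8]
Log origin:
  1: emitted by screen_input (line 2)
  2: emitted by index_entries (line 9)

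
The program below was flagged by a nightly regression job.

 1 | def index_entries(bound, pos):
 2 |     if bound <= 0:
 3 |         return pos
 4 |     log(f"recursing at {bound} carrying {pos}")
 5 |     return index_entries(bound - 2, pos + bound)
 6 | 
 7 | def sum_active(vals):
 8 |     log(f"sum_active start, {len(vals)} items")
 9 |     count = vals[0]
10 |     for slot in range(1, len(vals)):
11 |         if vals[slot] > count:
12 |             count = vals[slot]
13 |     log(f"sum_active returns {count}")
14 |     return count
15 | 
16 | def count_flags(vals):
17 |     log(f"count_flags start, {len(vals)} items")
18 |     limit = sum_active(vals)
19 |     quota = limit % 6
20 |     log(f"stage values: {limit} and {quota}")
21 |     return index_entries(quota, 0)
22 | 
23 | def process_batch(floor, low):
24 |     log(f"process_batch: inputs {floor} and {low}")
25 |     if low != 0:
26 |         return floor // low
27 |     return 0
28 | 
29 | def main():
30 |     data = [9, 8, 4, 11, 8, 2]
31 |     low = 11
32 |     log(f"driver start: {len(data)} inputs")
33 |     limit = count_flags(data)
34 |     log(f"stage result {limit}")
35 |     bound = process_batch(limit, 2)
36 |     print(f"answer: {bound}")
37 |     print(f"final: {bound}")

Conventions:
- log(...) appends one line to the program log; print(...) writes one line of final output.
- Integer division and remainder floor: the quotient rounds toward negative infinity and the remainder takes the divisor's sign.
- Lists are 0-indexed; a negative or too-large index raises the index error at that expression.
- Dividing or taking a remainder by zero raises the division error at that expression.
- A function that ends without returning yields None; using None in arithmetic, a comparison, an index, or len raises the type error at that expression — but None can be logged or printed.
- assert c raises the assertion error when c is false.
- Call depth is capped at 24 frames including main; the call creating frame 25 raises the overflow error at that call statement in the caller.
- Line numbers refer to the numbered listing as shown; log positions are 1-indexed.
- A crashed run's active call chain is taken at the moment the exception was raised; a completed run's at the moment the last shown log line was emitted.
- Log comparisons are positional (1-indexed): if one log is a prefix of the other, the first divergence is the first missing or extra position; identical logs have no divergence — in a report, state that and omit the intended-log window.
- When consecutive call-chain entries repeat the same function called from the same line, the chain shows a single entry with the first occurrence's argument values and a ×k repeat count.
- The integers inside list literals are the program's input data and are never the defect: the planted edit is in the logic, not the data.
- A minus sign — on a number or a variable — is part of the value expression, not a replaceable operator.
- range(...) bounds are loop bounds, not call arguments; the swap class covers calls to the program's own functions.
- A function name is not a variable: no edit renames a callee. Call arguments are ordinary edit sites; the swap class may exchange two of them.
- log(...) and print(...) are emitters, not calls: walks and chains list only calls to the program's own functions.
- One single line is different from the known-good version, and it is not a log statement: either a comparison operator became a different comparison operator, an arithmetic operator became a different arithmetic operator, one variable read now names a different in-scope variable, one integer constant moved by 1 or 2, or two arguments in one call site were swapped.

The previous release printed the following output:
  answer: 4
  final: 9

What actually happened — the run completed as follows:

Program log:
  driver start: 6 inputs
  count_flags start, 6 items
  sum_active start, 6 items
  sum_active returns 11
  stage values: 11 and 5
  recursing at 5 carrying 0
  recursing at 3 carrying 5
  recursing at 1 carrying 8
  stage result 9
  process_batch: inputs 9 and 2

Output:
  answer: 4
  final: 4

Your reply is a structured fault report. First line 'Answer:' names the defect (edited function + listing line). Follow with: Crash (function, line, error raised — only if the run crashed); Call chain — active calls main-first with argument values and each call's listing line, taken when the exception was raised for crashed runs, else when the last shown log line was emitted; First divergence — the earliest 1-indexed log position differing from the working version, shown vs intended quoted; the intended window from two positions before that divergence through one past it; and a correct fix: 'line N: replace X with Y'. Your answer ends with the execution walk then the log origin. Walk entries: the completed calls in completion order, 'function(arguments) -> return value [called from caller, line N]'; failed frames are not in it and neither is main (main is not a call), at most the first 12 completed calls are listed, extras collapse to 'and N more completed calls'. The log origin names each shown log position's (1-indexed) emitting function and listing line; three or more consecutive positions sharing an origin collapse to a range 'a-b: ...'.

Answer: the defect is in main at line 37.
Core observation: The two runs log identically and part ways only at the printed values.
Call chain: main -> process_batch(9, 2) (called at line 35).
First divergence: there is none — every log position agrees.
Execution walk:
  sum_active([9, 8, 4, 11, 8, 2]) -> 11  [called from count_flags, line 18]
  index_entries(-1, 9) -> 9  [called from index_entries, line 5]
  index_entries(1, 8) -> 9  [called from index_entries, line 5]
  index_entries(3, 5) -> 9  [called from index_entries, line 5]
  index_entries(5, 0) -> 9  [called from count_flags, line 21]
  count_flags([9, 8, 4, 11, 8, 2]) -> 9  [called from main, line 33]
  process_batch(9, 2) -> 4  [called from main, line 35]
Log origins:
  1: logged in main at line 32
  2: logged in count_flags at line 17
  3: logged in sum_active at line 8
  4: logged in sum_active at line 13
  5: logged in count_flags at line 20
  6-8: logged in index_entries at line 4
  9: logged in main at line 34
  10: logged in process_batch at line 24
A correct fix: line 37: replace `bound` with `limit`.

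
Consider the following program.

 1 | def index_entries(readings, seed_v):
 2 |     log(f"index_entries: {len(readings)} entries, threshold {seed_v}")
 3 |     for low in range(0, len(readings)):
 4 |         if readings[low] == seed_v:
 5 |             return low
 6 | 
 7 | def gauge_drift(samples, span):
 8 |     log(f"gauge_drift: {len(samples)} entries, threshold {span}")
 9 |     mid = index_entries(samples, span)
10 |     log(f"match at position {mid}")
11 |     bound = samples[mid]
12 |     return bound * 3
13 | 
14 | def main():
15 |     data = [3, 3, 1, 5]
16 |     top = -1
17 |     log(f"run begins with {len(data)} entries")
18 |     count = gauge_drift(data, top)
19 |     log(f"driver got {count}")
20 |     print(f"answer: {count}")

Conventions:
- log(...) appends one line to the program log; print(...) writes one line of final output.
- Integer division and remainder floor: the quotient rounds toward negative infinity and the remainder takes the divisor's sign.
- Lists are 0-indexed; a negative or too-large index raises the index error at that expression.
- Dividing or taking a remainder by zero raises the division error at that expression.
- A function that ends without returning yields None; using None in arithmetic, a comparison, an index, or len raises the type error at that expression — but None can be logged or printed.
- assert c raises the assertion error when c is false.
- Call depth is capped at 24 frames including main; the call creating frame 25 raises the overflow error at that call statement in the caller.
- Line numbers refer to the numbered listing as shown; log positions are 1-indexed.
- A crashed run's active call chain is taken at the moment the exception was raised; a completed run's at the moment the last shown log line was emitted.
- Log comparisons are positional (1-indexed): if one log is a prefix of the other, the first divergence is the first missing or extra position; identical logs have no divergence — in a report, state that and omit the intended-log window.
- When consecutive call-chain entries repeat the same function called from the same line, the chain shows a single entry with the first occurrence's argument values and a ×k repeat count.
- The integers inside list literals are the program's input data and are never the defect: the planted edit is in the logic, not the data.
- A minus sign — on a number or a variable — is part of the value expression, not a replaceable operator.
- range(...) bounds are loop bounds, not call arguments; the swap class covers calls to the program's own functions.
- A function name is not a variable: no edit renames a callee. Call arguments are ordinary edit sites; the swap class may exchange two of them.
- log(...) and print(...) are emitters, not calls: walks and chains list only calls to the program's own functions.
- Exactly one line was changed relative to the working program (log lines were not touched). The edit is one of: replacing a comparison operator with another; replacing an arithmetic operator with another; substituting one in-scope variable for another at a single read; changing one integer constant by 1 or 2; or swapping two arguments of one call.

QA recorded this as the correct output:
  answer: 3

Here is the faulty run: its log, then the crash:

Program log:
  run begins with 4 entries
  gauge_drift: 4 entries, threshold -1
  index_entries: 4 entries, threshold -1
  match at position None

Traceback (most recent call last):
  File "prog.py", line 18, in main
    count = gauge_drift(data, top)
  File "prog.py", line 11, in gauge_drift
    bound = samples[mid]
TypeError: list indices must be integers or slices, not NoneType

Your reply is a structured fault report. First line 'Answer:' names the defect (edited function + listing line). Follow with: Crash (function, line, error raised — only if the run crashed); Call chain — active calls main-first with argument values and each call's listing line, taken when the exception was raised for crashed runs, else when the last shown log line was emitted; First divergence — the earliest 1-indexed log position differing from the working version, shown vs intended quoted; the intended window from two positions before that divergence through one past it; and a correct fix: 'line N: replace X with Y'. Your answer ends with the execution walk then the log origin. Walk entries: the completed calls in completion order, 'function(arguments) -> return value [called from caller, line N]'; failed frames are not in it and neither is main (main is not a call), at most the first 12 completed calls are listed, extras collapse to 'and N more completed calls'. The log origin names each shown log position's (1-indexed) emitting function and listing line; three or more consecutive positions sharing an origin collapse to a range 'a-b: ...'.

Answer: the defect is in main at line 16.
The tell: The earliest visible damage is log position 2 — 'gauge_drift: 4 entries, threshold -1' rather than the intended 'gauge_drift: 4 entries, threshold 1'.
Crash: gauge_drift, line 11, TypeError.
Call chain: main -> gauge_drift([3, 3, 1, 5], -1) (called at line 18).
First divergence: position 2 — the shown line 'gauge_drift: 4 entries, threshold -1' should read 'gauge_drift: 4 entries, threshold 1'.
Intended log window:
  1: run begins with 4 entries
  2: gauge_drift: 4 entries, threshold 1
  3: index_entries: 4 entries, threshold 1
Execution walk:
  index_entries([3, 3, 1, 5], -1) -> None  [called from gauge_drift, line 9]
Log line origins:
  1: logged in main at line 17
  2: logged in gauge_drift at line 8
  3: logged in index_entries at line 2
  4: logged in gauge_drift at line 10
A correct fix: line 16: replace `-1` with `1`.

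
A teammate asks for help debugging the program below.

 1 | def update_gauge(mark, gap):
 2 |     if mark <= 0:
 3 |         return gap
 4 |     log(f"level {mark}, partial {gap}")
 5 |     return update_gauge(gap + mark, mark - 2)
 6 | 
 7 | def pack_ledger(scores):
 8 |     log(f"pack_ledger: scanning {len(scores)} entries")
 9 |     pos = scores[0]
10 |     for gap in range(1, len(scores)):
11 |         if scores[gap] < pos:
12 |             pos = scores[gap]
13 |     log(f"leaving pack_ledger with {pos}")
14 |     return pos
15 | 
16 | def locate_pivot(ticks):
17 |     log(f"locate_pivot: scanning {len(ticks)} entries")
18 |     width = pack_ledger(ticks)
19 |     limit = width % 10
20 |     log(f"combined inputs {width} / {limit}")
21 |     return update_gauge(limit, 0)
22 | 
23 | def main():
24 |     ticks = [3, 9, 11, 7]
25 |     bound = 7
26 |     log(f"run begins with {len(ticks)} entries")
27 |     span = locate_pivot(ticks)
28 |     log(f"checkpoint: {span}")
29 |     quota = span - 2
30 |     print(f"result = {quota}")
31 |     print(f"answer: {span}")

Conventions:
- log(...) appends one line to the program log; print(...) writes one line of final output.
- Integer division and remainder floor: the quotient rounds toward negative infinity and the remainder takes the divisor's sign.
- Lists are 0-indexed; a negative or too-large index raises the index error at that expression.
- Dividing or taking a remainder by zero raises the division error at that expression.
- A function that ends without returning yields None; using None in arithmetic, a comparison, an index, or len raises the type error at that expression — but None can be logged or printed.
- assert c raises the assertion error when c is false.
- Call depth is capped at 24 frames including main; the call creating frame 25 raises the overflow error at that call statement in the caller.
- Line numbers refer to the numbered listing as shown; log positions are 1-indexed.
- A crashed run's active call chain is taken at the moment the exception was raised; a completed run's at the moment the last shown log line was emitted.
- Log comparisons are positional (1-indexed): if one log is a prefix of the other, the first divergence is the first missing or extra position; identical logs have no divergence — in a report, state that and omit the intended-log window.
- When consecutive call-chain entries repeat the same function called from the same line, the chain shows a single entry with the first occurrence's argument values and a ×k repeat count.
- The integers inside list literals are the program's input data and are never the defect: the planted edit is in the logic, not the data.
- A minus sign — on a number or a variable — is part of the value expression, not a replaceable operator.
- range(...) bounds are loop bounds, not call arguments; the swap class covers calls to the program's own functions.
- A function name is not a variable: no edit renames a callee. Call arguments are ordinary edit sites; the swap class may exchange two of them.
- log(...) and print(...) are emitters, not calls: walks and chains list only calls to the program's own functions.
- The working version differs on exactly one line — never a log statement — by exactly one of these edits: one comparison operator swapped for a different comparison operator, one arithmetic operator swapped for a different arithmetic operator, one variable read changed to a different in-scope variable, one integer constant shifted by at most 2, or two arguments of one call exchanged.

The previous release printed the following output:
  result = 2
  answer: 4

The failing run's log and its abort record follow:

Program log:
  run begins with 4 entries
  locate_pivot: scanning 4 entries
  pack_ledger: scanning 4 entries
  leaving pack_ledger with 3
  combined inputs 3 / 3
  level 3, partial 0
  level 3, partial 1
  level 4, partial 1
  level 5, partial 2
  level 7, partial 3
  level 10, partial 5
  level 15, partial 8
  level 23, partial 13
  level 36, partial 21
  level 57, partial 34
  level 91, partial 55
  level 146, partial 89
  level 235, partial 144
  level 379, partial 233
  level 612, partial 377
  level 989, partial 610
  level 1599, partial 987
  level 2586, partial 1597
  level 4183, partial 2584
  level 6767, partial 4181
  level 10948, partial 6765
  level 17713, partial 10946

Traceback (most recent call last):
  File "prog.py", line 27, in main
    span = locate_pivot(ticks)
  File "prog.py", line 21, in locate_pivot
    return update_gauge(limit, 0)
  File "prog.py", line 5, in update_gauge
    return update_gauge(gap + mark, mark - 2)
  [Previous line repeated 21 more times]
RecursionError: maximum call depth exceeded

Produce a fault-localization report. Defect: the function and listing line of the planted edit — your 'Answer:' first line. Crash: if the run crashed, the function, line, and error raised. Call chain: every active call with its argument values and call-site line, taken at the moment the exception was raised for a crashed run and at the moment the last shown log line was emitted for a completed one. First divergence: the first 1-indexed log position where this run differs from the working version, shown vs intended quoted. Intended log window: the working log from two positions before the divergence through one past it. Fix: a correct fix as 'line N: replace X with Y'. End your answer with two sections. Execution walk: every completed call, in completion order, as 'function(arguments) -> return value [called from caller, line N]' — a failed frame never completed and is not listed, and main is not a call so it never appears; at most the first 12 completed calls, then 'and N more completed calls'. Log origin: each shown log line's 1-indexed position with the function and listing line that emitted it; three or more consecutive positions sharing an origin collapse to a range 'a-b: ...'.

Answer: the defect is in update_gauge at line 5.
Key observation: The earliest visible damage is log position 7 — 'level 3, partial 1' rather than the intended 'level 1, partial 3'.
Crash: update_gauge, line 5, RecursionError.
Call chain: main -> locate_pivot([3, 9, 11, 7]) (called at line 27) -> update_gauge(3, 0) (called at line 21) -> update_gauge(3, 1) (called at line 5) ×21.
First divergence: position 7 — shown 'level 3, partial 1', intended 'level 1, partial 3'.
Intended log window:
  5: combined inputs 3 / 3
  6: level 3, partial 0
  7: level 1, partial 3
  8: checkpoint: 4
Execution walk:
  pack_ledger([3, 9, 11, 7]) -> 3  [called from locate_pivot, line 18]
Log origins:
  1: from main, line 26
  2: from locate_pivot, line 17
  3: from pack_ledger, line 8
  4: from pack_ledger, line 13
  5: from locate_pivot, line 20
  6-27: from update_gauge, line 4
A correct fix: line 5: replace `update_gauge(gap + mark, mark - 2)` with `update_gauge(mark - 2, gap + mark)`.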